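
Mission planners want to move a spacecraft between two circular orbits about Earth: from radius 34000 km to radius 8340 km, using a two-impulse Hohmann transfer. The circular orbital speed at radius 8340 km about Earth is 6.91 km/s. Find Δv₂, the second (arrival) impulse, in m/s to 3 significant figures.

From the circular-orbit relation v² = μ/r at r = 8340 km: μ = v²r = (6.91)² × 8340 = 3.98219×10^5 km³/s².
Semi-major axis of the transfer orbit: a_t = (34000 + 8340)/2 = 21170 km.
Circular speed at r = 8340 km: v_c = √(μ/r) = 6.910 km/s.
Vis-viva on the transfer ellipse at r = 8340 km gives v_t = √[μ(2/r − 1/a_t)] = 8.757 km/s.
Δv₂ = |v_t − v_c| = |8.757 − 6.910| = 1.847 km/s.

Δv₂ = 1850 m/s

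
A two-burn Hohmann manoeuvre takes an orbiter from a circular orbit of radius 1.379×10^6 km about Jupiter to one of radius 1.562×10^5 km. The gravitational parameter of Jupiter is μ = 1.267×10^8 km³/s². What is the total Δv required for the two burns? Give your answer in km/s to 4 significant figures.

Δv = 14.95 km/s

Semi-major axis of the transfer orbit: a_t = (1.379×10^6 + 1.562×10^5)/2 = 7.676×10^5 km.
Circular speed at r₁: v₁ = √(μ/r₁) = √(1.267×10^8/1.379×10^6) = 9.585 km/s.
On the transfer ellipse at r₁, v² = μ(2/r − 1/a) gives v_a = √[μ(2/r₁ − 1/a_t)] = 4.324 km/s.
First burn Δv₁ = |v_a − v₁| = 5.261 km/s.
At r₂, v₂ = √(μ/r₂) = 28.481 km/s.
Transfer-orbit speed at r₂: v_p = √[μ(2/r₂ − 1/a_t)] = 38.174 km/s.
Second burn Δv₂ = |v₂ − v_p| = 9.693 km/s.
Total Δv = Δv₁ + Δv₂ = 14.95 km/s.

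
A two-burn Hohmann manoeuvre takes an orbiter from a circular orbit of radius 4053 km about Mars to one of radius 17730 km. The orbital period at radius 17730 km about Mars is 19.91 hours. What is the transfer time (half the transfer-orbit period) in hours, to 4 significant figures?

t = 4.793 hours

From Kepler's third law T² = 4π²r³/μ at r = 17730 km, T = 19.91 hours = 19.91 × 3600 s = 71676 s: μ = 4π²r³/T² = 42829.0 km³/s².
Semi-major axis of the transfer orbit: a_t = (4053 + 17730)/2 = 10891.5 km.
Half the transfer-orbit period gives t = π√(a_t³/μ) = 17255 s.
Converting: 17255 s ÷ 3600 s/hour = 4.793 hours.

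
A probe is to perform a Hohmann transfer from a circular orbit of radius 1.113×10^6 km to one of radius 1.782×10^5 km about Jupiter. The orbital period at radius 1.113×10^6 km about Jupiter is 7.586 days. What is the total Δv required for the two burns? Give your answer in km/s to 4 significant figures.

Δv = 13.41 km/s

From Kepler's third law T² = 4π²r³/μ at r = 1.113×10^6 km, T = 7.586 days = 7.586 × 86400 s = 6.554304×10^5 s: μ = 4π²r³/T² = 1.26705×10^8 km³/s².
Transfer-ellipse semi-major axis a_t = (r₁ + r₂)/2 = (1.113×10^6 + 1.782×10^5)/2 = 6.456×10^5 km.
Circular speed at r₁: v₁ = √(μ/r₁) = √(1.26705×10^8/1.113×10^6) = 10.67 km/s.
On the transfer ellipse at r₁, v² = μ(2/r − 1/a) gives v_a = √[μ(2/r₁ − 1/a_t)] = 5.606 km/s.
First burn Δv₁ = |v_a − v₁| = 5.064 km/s.
At r₂, v₂ = √(μ/r₂) = 26.665 km/s.
Transfer-orbit speed at r₂: v_p = √[μ(2/r₂ − 1/a_t)] = 35.011 km/s.
Second burn Δv₂ = |v₂ − v_p| = 8.346 km/s.
Δv = Δv₁ + Δv₂ = 5.064 + 8.346 = 13.41 km/s.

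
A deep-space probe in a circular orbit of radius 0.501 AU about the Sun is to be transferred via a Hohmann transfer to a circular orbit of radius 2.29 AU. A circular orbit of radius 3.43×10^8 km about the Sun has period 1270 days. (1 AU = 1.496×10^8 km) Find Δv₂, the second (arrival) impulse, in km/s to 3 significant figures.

From Kepler's third law T² = 4π²r³/μ at r = 3.43×10^8 km, T = 1270 days = 1270 × 86400 s = 1.09728×10^8 s: μ = 4π²r³/T² = 1.32314×10^11 km³/s².
In km: r₁ = 0.501 × 1.496×10^8 = 7.49496×10^7 km; r₂ = 2.29 × 1.496×10^8 = 3.42584×10^8 km.
Transfer-ellipse semi-major axis a_t = (r₁ + r₂)/2 = (7.49496×10^7 + 3.42584×10^8)/2 = 2.087668×10^8 km.
Circular speed at r = 3.42584×10^8 km: v_c = √(μ/r) = 19.6526 km/s.
Vis-viva on the transfer ellipse at r = 3.42584×10^8 km gives v_t = √[μ(2/r − 1/a_t)] = 11.7754 km/s.
Δv₂ = |v_t − v_c| = |11.7754 − 19.6526| = 7.877 km/s.

Δv₂ = 7.88 km/s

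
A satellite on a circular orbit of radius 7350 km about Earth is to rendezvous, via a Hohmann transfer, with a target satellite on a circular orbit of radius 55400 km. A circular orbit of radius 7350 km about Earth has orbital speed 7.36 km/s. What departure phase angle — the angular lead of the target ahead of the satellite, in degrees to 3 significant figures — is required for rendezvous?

From the circular-orbit relation v² = μ/r at r = 7350 km: μ = v²r = (7.36)² × 7350 = 3.98147×10^5 km³/s².
Transfer-ellipse semi-major axis a_t = (r₁ + r₂)/2 = (7350 + 55400)/2 = 31375 km.
The half-period of the transfer ellipse is t = π√(a_t³/μ) = 27670 s.
Target angular speed ω₂ = √(μ/r₂³) = 4.839×10^-5 rad/s.
Angle swept by the target during transfer: ω₂·t = 1.339 rad = 76.72°.
Arrival is 180° from departure on the ellipse, so φ = 180° − 76.72° = 103°.

φ = 103°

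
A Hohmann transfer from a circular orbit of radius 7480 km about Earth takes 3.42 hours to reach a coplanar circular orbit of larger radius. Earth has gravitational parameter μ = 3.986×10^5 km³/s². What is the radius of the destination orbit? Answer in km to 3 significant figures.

r₂ = 29100 km

Transfer time t = 3.42 hours = 12312 s, and t = π√(a_t³/μ).
So a_t = (μ t²/π²)^(1/3) = (3.986×10^5 × (12312)² / π²)^(1/3) = 18294 km.
Since a_t = (r₁ + r₂)/2, r₂ = 2a_t − r₁ = 2×18294 − 7480 = 29108 km.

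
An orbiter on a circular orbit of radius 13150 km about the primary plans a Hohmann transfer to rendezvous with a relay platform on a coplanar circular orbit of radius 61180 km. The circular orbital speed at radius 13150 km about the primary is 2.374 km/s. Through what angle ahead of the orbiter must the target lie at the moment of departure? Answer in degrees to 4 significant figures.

From the circular-orbit relation v² = μ/r at r = 13150 km: μ = v²r = (2.374)² × 13150 = 74111.8 km³/s².
Transfer-ellipse semi-major axis a_t = (r₁ + r₂)/2 = (13150 + 61180)/2 = 37165 km.
The half-period of the transfer ellipse is t = π√(a_t³/μ) = 82680 s.
Target angular speed ω₂ = √(μ/r₂³) = 1.799×10^-5 rad/s.
Angle swept by the target during transfer: ω₂·t = 1.4874 rad = 85.22°.
Arrival is 180° from departure on the ellipse, so φ = 180° − 85.22° = 94.78°.

φ = 94.78°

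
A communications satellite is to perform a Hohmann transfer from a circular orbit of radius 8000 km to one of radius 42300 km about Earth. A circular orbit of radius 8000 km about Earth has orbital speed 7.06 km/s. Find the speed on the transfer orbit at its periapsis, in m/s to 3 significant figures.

v = 9160 m/s

From the circular-orbit relation v² = μ/r at r = 8000 km: μ = v²r = (7.06)² × 8000 = 3.98749×10^5 km³/s².
Semi-major axis of the transfer orbit: a_t = (8000 + 42300)/2 = 25150 km.
At periapsis, r = 8000 km.
From the vis-viva equation, v = √[μ(2/r − 1/a_t)] = 9.156 km/s.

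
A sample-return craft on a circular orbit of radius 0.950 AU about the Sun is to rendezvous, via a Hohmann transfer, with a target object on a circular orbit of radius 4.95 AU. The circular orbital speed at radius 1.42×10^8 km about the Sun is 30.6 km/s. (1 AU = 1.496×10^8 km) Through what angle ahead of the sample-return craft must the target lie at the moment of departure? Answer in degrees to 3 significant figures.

φ = 97.2°

From the circular-orbit relation v² = μ/r at r = 1.42×10^8 km: μ = v²r = (30.6)² × 1.42×10^8 = 1.32963×10^11 km³/s².
In km: r₁ = 0.950 × 1.496×10^8 = 1.4212×10^8 km; r₂ = 4.95 × 1.496×10^8 = 7.4052×10^8 km.
Semi-major axis of the transfer orbit: a_t = (1.4212×10^8 + 7.4052×10^8)/2 = 4.4132×10^8 km.
Transfer time t = π√(a_t³/μ) = 7.9876×10^7 s.
The target's mean motion on its circular orbit is ω₂ = √(μ/r₂³) = 1.8095×10^-8 rad/s.
Angle swept by the target during transfer: ω₂·t = 1.44536 rad = 82.81°.
Arrival is 180° from departure on the ellipse, so φ = 180° − 82.81° = 97.2°.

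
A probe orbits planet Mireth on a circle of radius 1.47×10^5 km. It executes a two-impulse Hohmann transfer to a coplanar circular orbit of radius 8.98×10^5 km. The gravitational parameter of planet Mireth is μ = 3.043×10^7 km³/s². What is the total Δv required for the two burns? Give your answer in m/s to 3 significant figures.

The Hohmann ellipse has a_t = (r₁ + r₂)/2 = 5.225×10^5 km.
At r₁ the circular-orbit speed is v₁ = √(μ/r₁) = 14.388 km/s.
Transfer-orbit speed at r₁ (vis-viva): v_p = √[μ(2/r₁ − 1/a_t)] = 18.862 km/s.
First burn Δv₁ = |v_p − v₁| = 4.474 km/s.
Circular speed at r₂: v₂ = √(μ/r₂) = 5.82120 km/s.
Transfer-orbit speed at r₂: v_a = √[μ(2/r₂ − 1/a_t)] = 3.08765 km/s.
Second burn Δv₂ = |v₂ − v_a| = 2.734 km/s.
Total Δv = Δv₁ + Δv₂ = 7.208 km/s.

Δv = 7210 m/s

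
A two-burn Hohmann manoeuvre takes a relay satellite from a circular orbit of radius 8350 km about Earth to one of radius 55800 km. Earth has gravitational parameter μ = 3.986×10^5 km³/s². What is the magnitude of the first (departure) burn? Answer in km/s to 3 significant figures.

Semi-major axis of the transfer orbit: a_t = (8350 + 55800)/2 = 32075 km.
On the circular orbit at r = 8350 km, v_c = √(μ/r) = 6.909 km/s.
Transfer-orbit speed at the same r (vis-viva, a = a_t): v_t = √[μ(2/r − 1/a_t)] = 9.113 km/s.
Δv₁ = |v_t − v_c| = |9.113 − 6.909| = 2.204 km/s.

Δv₁ = 2.20 km/s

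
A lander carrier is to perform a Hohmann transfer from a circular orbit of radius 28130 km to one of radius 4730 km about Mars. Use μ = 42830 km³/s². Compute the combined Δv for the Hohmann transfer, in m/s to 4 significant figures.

Δv = 1500 m/s

The Hohmann ellipse has a_t = (r₁ + r₂)/2 = 16430 km.
At r₁ the circular-orbit speed is v₁ = √(μ/r₁) = 1.234 km/s.
Transfer-orbit speed at r₁ (vis-viva): v_a = √[μ(2/r₁ − 1/a_t)] = 0.6621 km/s.
First burn Δv₁ = |v_a − v₁| = 0.5719 km/s.
At r₂, v₂ = √(μ/r₂) = 3.0091 km/s.
Transfer-orbit speed at r₂: v_p = √[μ(2/r₂ − 1/a_t)] = 3.9374 km/s.
Second burn Δv₂ = |v₂ − v_p| = 0.9283 km/s.
Δv = Δv₁ + Δv₂ = 0.5719 + 0.9283 = 1.500 km/s.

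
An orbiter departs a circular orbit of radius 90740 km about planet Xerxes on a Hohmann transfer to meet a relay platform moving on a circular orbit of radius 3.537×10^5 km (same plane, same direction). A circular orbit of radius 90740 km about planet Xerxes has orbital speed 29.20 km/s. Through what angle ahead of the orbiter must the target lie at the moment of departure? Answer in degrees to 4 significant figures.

From the circular-orbit relation v² = μ/r at r = 90740 km: μ = v²r = (29.20)² × 90740 = 7.73686×10^7 km³/s².
Semi-major axis of the transfer orbit: a_t = (90740 + 3.537×10^5)/2 = 2.2222×10^5 km.
The half-period of the transfer ellipse is t = π√(a_t³/μ) = 37415 s.
The target's mean motion on its circular orbit is ω₂ = √(μ/r₂³) = 4.1815×10^-5 rad/s.
Angle swept by the target during transfer: ω₂·t = 1.5645 rad = 89.64°.
Arrival is 180° from departure on the ellipse, so φ = 180° − 89.64° = 90.36°.

φ = 90.36°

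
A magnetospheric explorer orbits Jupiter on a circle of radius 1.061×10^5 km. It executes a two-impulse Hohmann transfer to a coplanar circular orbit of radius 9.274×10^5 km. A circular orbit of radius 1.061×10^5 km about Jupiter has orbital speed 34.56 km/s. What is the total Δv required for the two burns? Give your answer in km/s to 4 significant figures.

From the circular-orbit relation v² = μ/r at r = 1.061×10^5 km: μ = v²r = (34.56)² × 1.061×10^5 = 1.26725×10^8 km³/s².
Transfer-ellipse semi-major axis a_t = (r₁ + r₂)/2 = (1.061×10^5 + 9.274×10^5)/2 = 5.1675×10^5 km.
Circular speed at r₁: v₁ = √(μ/r₁) = √(1.26725×10^8/1.061×10^5) = 34.56 km/s.
Transfer-orbit speed at r₁ (vis-viva equation): v_p = √[μ(2/r₁ − 1/a_t)] = 46.30 km/s.
First burn Δv₁ = |v_p − v₁| = 11.74 km/s.
At r₂, v₂ = √(μ/r₂) = 11.69 km/s.
Transfer-orbit speed at r₂: v_a = √[μ(2/r₂ − 1/a_t)] = 5.297 km/s.
Second burn Δv₂ = |v₂ − v_a| = 6.393 km/s.
Total Δv = Δv₁ + Δv₂ = 18.13 km/s.

Δv = 18.13 km/s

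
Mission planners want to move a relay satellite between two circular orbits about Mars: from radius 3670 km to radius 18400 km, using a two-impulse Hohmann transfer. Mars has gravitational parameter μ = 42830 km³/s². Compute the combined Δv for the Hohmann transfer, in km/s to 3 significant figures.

Transfer-ellipse semi-major axis a_t = (r₁ + r₂)/2 = (3670 + 18400)/2 = 11035 km.
Circular speed at r₁: v₁ = √(μ/r₁) = √(42830/3670) = 3.4162 km/s.
On the transfer ellipse at r₁, vis-viva gives v_p = √[μ(2/r₁ − 1/a_t)] = 4.4113 km/s.
First burn Δv₁ = |v_p − v₁| = 0.9951 km/s.
At r₂, v₂ = √(μ/r₂) = 1.5257 km/s.
Transfer-orbit speed at r₂: v_a = √[μ(2/r₂ − 1/a_t)] = 0.87986 km/s.
Second burn Δv₂ = |v₂ − v_a| = 0.6458 km/s.
Δv = Δv₁ + Δv₂ = 0.9951 + 0.6458 = 1.641 km/s.

Δv = 1.64 km/s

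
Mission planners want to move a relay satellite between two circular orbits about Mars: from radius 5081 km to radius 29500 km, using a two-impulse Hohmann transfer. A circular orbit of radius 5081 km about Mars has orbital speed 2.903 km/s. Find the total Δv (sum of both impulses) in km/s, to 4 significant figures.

From the circular-orbit relation v² = μ/r at r = 5081 km: μ = v²r = (2.903)² × 5081 = 42819.7 km³/s².
The Hohmann ellipse has a_t = (r₁ + r₂)/2 = 17290.5 km.
Circular speed at r₁: v₁ = √(μ/r₁) = √(42819.7/5081) = 2.9030 km/s.
On the transfer ellipse at r₁, vis-viva equation gives v_p = √[μ(2/r₁ − 1/a_t)] = 3.7919 km/s.
First burn Δv₁ = |v_p − v₁| = 0.8889 km/s.
Circular speed at r₂: v₂ = √(μ/r₂) = 1.2048 km/s.
Transfer-orbit speed at r₂: v_a = √[μ(2/r₂ − 1/a_t)] = 0.65310 km/s.
Second burn Δv₂ = |v₂ − v_a| = 0.5517 km/s.
Δv = Δv₁ + Δv₂ = 0.8889 + 0.5517 = 1.441 km/s.

Δv = 1.441 km/s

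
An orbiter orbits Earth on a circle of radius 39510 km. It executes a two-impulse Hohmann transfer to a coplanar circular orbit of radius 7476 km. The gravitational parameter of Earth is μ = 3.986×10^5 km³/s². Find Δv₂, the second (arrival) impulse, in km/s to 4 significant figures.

Transfer-ellipse semi-major axis a_t = (r₁ + r₂)/2 = (39510 + 7476)/2 = 23493 km.
On the circular orbit at r = 7476 km, v_c = √(μ/r) = 7.302 km/s.
Transfer-orbit speed at the same r (vis-viva, a = a_t): v_t = √[μ(2/r − 1/a_t)] = 9.469 km/s.
Δv₂ = |v_t − v_c| = |9.469 − 7.302| = 2.167 km/s.

Δv₂ = 2.167 km/s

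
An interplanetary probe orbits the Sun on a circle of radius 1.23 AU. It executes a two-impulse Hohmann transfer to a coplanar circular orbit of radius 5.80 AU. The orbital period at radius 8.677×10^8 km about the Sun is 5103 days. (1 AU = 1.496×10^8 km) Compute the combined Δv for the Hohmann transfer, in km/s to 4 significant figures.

Δv = 12.69 km/s

From Kepler's third law T² = 4π²r³/μ at r = 8.677×10^8 km, T = 5103 days = 5103 × 86400 s = 4.408992×10^8 s: μ = 4π²r³/T² = 1.32675×10^11 km³/s².
In km: r₁ = 1.23 × 1.496×10^8 = 1.84008×10^8 km; r₂ = 5.80 × 1.496×10^8 = 8.6768×10^8 km.
The Hohmann ellipse has a_t = (r₁ + r₂)/2 = 5.25844×10^8 km.
Circular speed at r₁: v₁ = √(μ/r₁) = √(1.32675×10^11/1.84008×10^8) = 26.852 km/s.
Transfer-orbit speed at r₁ (vis-viva): v_p = √[μ(2/r₁ − 1/a_t)] = 34.493 km/s.
First burn Δv₁ = |v_p − v₁| = 7.641 km/s.
Circular speed at r₂: v₂ = √(μ/r₂) = 12.366 km/s.
Transfer-orbit speed at r₂: v_a = √[μ(2/r₂ − 1/a_t)] = 7.3148 km/s.
Second burn Δv₂ = |v₂ − v_a| = 5.051 km/s.
Δv = Δv₁ + Δv₂ = 7.641 + 5.051 = 12.69 km/s.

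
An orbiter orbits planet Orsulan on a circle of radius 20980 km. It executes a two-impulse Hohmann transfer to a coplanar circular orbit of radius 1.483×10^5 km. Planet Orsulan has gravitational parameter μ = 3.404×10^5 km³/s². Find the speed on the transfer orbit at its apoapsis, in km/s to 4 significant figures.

v = 0.7543 km/s

The Hohmann ellipse has a_t = (r₁ + r₂)/2 = 84640 km.
The apoapsis of the transfer ellipse is at r = 1.483×10^5 km.
From the vis-viva equation, v = √[μ(2/r − 1/a_t)] = 0.7543 km/s.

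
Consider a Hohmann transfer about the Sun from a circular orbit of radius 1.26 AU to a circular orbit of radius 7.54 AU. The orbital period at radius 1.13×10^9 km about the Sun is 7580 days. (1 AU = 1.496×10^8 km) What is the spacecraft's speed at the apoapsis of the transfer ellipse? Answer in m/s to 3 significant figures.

From Kepler's third law T² = 4π²r³/μ at r = 1.13×10^9 km, T = 7580 days = 7580 × 86400 s = 6.54912×10^8 s: μ = 4π²r³/T² = 1.32810×10^11 km³/s².
In km: r₁ = 1.26 × 1.496×10^8 = 1.88496×10^8 km; r₂ = 7.54 × 1.496×10^8 = 1.127984×10^9 km.
Transfer-ellipse semi-major axis a_t = (r₁ + r₂)/2 = (1.88496×10^8 + 1.127984×10^9)/2 = 6.5824×10^8 km.
The apoapsis of the transfer ellipse is at r = 1.127984×10^9 km.
Vis-viva: v = √[μ(2/r − 1/a_t)] = √[1.32810×10^11 × (2/1.127984×10^9 − 1/6.5824×10^8)] = 5.807 km/s.

v = 5810 m/s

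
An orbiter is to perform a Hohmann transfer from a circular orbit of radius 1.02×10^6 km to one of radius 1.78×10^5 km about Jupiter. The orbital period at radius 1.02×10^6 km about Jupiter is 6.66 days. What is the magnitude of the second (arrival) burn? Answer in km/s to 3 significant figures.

Δv₂ = 8.13 km/s

From Kepler's third law T² = 4π²r³/μ at r = 1.02×10^6 km, T = 6.66 days = 6.66 × 86400 s = 5.75424×10^5 s: μ = 4π²r³/T² = 1.26527×10^8 km³/s².
Semi-major axis of the transfer orbit: a_t = (1.020×10^6 + 1.780×10^5)/2 = 5.990×10^5 km.
On the circular orbit at r = 1.780×10^5 km, v_c = √(μ/r) = 26.66 km/s.
Vis-viva on the transfer ellipse at r = 1.780×10^5 km gives v_t = √[μ(2/r − 1/a_t)] = 34.79 km/s.
Δv₂ = |v_t − v_c| = |34.79 − 26.66| = 8.130 km/s.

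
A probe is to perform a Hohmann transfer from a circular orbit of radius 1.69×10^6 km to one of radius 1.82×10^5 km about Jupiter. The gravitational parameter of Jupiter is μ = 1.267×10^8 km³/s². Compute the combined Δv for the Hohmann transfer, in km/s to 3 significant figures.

Δv = 13.9 km/s

Transfer-ellipse semi-major axis a_t = (r₁ + r₂)/2 = (1.690×10^6 + 1.820×10^5)/2 = 9.360×10^5 km.
Circular speed at r₁: v₁ = √(μ/r₁) = √(1.267×10^8/1.690×10^6) = 8.6585 km/s.
Transfer-orbit speed at r₁ (v² = μ(2/r − 1/a)): v_a = √[μ(2/r₁ − 1/a_t)] = 3.8181 km/s.
First burn Δv₁ = |v_a − v₁| = 4.840 km/s.
Circular speed at r₂: v₂ = √(μ/r₂) = 26.3847 km/s.
Transfer-orbit speed at r₂: v_p = √[μ(2/r₂ − 1/a_t)] = 35.4534 km/s.
Second burn Δv₂ = |v₂ − v_p| = 9.069 km/s.
Total Δv = Δv₁ + Δv₂ = 13.91 km/s.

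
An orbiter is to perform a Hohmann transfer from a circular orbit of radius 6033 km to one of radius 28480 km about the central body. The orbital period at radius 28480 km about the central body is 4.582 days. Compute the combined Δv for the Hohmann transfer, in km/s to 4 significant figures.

Δv = 0.4643 km/s

From Kepler's third law T² = 4π²r³/μ at r = 28480 km, T = 4.582 days = 4.582 × 86400 s = 3.958848×10^5 s: μ = 4π²r³/T² = 5818.92 km³/s².
Transfer-ellipse semi-major axis a_t = (r₁ + r₂)/2 = (6033 + 28480)/2 = 17256.5 km.
Circular speed at r₁: v₁ = √(μ/r₁) = √(5818.92/6033) = 0.98210 km/s.
On the transfer ellipse at r₁, vis-viva gives v_p = √[μ(2/r₁ − 1/a_t)] = 1.2617 km/s.
First burn Δv₁ = |v_p − v₁| = 0.2796 km/s.
At r₂, v₂ = √(μ/r₂) = 0.4520 km/s.
Transfer-orbit speed at r₂: v_a = √[μ(2/r₂ − 1/a_t)] = 0.2673 km/s.
Second burn Δv₂ = |v₂ − v_a| = 0.1847 km/s.
Δv = Δv₁ + Δv₂ = 0.2796 + 0.1847 = 0.4643 km/s.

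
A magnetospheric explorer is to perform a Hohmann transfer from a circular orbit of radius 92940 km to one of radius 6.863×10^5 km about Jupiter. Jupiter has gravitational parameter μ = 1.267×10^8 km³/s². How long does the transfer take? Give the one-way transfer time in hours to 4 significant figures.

The Hohmann ellipse has a_t = (r₁ + r₂)/2 = 3.8962×10^5 km.
By Kepler's third law the transfer-orbit period is T = 2π√(a_t³/μ), so t = T/2 = 67877 s.
Converting: 67877 s ÷ 3600 s/hour = 18.85 hours.

t = 18.85 hours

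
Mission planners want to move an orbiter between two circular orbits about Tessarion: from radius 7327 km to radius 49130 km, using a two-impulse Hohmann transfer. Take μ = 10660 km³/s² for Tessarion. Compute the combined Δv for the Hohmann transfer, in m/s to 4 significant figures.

Δv = 613.6 m/s

Transfer-ellipse semi-major axis a_t = (r₁ + r₂)/2 = (7327 + 49130)/2 = 28228.5 km.
Circular speed at r₁: v₁ = √(μ/r₁) = √(10660/7327) = 1.2062 km/s.
On the transfer ellipse at r₁, vis-viva equation gives v_p = √[μ(2/r₁ − 1/a_t)] = 1.5913 km/s.
First burn Δv₁ = |v_p − v₁| = 0.3851 km/s.
Circular speed at r₂: v₂ = √(μ/r₂) = 0.4658 km/s.
Transfer-orbit speed at r₂: v_a = √[μ(2/r₂ − 1/a_t)] = 0.2373 km/s.
Second burn Δv₂ = |v₂ − v_a| = 0.2285 km/s.
Total Δv = Δv₁ + Δv₂ = 0.6136 km/s.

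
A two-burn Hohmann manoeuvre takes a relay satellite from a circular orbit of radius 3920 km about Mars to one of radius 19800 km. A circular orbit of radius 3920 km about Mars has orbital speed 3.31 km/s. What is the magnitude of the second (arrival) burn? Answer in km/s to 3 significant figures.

Δv₂ = 0.626 km/s

From the circular-orbit relation v² = μ/r at r = 3920 km: μ = v²r = (3.31)² × 3920 = 42947.9 km³/s².
Transfer-ellipse semi-major axis a_t = (r₁ + r₂)/2 = (3920 + 19800)/2 = 11860 km.
On the circular orbit at r = 19800 km, v_c = √(μ/r) = 1.4728 km/s.
Transfer-orbit speed at the same r (vis-viva, a = a_t): v_t = √[μ(2/r − 1/a_t)] = 0.84672 km/s.
Δv₂ = |v_t − v_c| = |0.84672 − 1.4728| = 0.6261 km/s.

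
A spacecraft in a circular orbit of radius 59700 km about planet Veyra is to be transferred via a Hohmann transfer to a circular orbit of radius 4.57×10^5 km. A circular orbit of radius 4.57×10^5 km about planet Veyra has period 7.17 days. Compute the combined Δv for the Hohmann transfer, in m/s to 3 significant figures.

Δv = 6640 m/s

From Kepler's third law T² = 4π²r³/μ at r = 4.57×10^5 km, T = 7.17 days = 7.17 × 86400 s = 6.19488×10^5 s: μ = 4π²r³/T² = 9.81844×10^6 km³/s².
Semi-major axis of the transfer orbit: a_t = (59700 + 4.570×10^5)/2 = 2.5835×10^5 km.
Circular speed at r₁: v₁ = √(μ/r₁) = √(9.81844×10^6/59700) = 12.824 km/s.
Transfer-orbit speed at r₁ (vis-viva): v_p = √[μ(2/r₁ − 1/a_t)] = 17.056 km/s.
First burn Δv₁ = |v_p − v₁| = 4.232 km/s.
At r₂, v₂ = √(μ/r₂) = 4.635 km/s.
Transfer-orbit speed at r₂: v_a = √[μ(2/r₂ − 1/a_t)] = 2.228 km/s.
Second burn Δv₂ = |v₂ − v_a| = 2.407 km/s.
Total Δv = Δv₁ + Δv₂ = 6.639 km/s.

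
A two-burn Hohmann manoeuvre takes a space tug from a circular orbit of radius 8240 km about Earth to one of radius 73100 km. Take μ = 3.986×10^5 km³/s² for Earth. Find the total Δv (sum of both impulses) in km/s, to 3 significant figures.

Transfer-ellipse semi-major axis a_t = (r₁ + r₂)/2 = (8240 + 73100)/2 = 40670 km.
At r₁ the circular-orbit speed is v₁ = √(μ/r₁) = 6.9551 km/s.
Transfer-orbit speed at r₁ (vis-viva): v_p = √[μ(2/r₁ − 1/a_t)] = 9.3245 km/s.
First burn Δv₁ = |v_p − v₁| = 2.369 km/s.
Circular speed at r₂: v₂ = √(μ/r₂) = 2.335 km/s.
Transfer-orbit speed at r₂: v_a = √[μ(2/r₂ − 1/a_t)] = 1.051 km/s.
Second burn Δv₂ = |v₂ − v_a| = 1.284 km/s.
Δv = Δv₁ + Δv₂ = 2.369 + 1.284 = 3.653 km/s.

Δv = 3.65 km/s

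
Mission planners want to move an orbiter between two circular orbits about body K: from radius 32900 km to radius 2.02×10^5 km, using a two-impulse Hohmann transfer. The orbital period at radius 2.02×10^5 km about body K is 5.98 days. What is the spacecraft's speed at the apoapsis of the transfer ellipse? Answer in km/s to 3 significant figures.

From Kepler's third law T² = 4π²r³/μ at r = 2.02×10^5 km, T = 5.98 days = 5.98 × 86400 s = 5.16672×10^5 s: μ = 4π²r³/T² = 1.21894×10^6 km³/s².
Transfer-ellipse semi-major axis a_t = (r₁ + r₂)/2 = (32900 + 2.020×10^5)/2 = 1.1745×10^5 km.
The apoapsis of the transfer ellipse is at r = 2.020×10^5 km.
Applying v² = μ(2/r − 1/a_t): v = 1.300 km/s.

v = 1.30 km/s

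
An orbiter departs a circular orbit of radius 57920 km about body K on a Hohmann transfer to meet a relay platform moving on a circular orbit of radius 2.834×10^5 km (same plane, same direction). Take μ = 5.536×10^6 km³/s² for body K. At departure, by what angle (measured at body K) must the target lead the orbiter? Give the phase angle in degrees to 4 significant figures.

φ = 95.89°

Semi-major axis of the transfer orbit: a_t = (57920 + 2.834×10^5)/2 = 1.7066×10^5 km.
The half-period of the transfer ellipse is t = π√(a_t³/μ) = 94130 s.
The target's mean motion on its circular orbit is ω₂ = √(μ/r₂³) = 1.560×10^-5 rad/s.
Angle swept by the target during transfer: ω₂·t = 1.468 rad = 84.11°.
The orbiter traverses 180° on the transfer ellipse, so the target must lead by 180° − 84.11° = 95.89°.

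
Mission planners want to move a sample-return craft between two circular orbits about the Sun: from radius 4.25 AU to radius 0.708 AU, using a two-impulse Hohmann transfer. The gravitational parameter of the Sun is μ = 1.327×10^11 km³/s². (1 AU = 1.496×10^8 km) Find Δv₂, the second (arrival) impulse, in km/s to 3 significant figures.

In km: r₁ = 4.25 × 1.496×10^8 = 6.358×10^8 km; r₂ = 0.708 × 1.496×10^8 = 1.059168×10^8 km.
The Hohmann ellipse has a_t = (r₁ + r₂)/2 = 3.708584×10^8 km.
On the circular orbit at r = 1.059168×10^8 km, v_c = √(μ/r) = 35.40 km/s.
Transfer-orbit speed at the same r (vis-viva, a = a_t): v_t = √[μ(2/r − 1/a_t)] = 46.35 km/s.
Δv₂ = |v_t − v_c| = |46.35 − 35.40| = 10.95 km/s.

Δv₂ = 10.9 km/s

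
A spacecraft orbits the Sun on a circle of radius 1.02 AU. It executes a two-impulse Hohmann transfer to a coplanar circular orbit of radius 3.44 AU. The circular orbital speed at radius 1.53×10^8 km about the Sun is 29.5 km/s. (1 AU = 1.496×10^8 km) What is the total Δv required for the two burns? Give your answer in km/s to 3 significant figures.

From the circular-orbit relation v² = μ/r at r = 1.53×10^8 km: μ = v²r = (29.5)² × 1.53×10^8 = 1.33148×10^11 km³/s².
In km: r₁ = 1.02 × 1.496×10^8 = 1.52592×10^8 km; r₂ = 3.44 × 1.496×10^8 = 5.14624×10^8 km.
The Hohmann ellipse has a_t = (r₁ + r₂)/2 = 3.33608×10^8 km.
At r₁ the circular-orbit speed is v₁ = √(μ/r₁) = 29.539 km/s.
On the transfer ellipse at r₁, vis-viva gives v_p = √[μ(2/r₁ − 1/a_t)] = 36.688 km/s.
First burn Δv₁ = |v_p − v₁| = 7.149 km/s.
At r₂, v₂ = √(μ/r₂) = 16.0851 km/s.
Transfer-orbit speed at r₂: v_a = √[μ(2/r₂ − 1/a_t)] = 10.8785 km/s.
Second burn Δv₂ = |v₂ − v_a| = 5.207 km/s.
Total Δv = Δv₁ + Δv₂ = 12.36 km/s.

Δv = 12.4 km/s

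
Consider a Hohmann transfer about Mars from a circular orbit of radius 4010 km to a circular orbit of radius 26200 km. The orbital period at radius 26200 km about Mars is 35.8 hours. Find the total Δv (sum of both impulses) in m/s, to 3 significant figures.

Δv = 1650 m/s

From Kepler's third law T² = 4π²r³/μ at r = 26200 km, T = 35.8 hours = 35.8 × 3600 s = 1.2888×10^5 s: μ = 4π²r³/T² = 42745.7 km³/s².
Semi-major axis of the transfer orbit: a_t = (4010 + 26200)/2 = 15105 km.
At r₁ the circular-orbit speed is v₁ = √(μ/r₁) = 3.265 km/s.
Transfer-orbit speed at r₁ (vis-viva equation): v_p = √[μ(2/r₁ − 1/a_t)] = 4.300 km/s.
First burn Δv₁ = |v_p − v₁| = 1.035 km/s.
At r₂, v₂ = √(μ/r₂) = 1.2773 km/s.
Transfer-orbit speed at r₂: v_a = √[μ(2/r₂ − 1/a_t)] = 0.65812 km/s.
Second burn Δv₂ = |v₂ − v_a| = 0.6192 km/s.
Δv = Δv₁ + Δv₂ = 1.035 + 0.6192 = 1.654 km/s.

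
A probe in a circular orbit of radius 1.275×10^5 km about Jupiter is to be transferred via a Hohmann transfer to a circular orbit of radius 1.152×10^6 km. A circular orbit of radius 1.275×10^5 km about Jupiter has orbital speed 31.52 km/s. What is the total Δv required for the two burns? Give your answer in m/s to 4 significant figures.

From the circular-orbit relation v² = μ/r at r = 1.275×10^5 km: μ = v²r = (31.52)² × 1.275×10^5 = 1.26673×10^8 km³/s².
The Hohmann ellipse has a_t = (r₁ + r₂)/2 = 6.3975×10^5 km.
At r₁ the circular-orbit speed is v₁ = √(μ/r₁) = 31.520 km/s.
On the transfer ellipse at r₁, vis-viva gives v_p = √[μ(2/r₁ − 1/a_t)] = 42.297 km/s.
First burn Δv₁ = |v_p − v₁| = 10.777 km/s.
Circular speed at r₂: v₂ = √(μ/r₂) = 10.4861 km/s.
Transfer-orbit speed at r₂: v_a = √[μ(2/r₂ − 1/a_t)] = 4.68128 km/s.
Second burn Δv₂ = |v₂ − v_a| = 5.8048 km/s.
Δv = Δv₁ + Δv₂ = 10.777 + 5.8048 = 16.58 km/s.

Δv = 16580 m/s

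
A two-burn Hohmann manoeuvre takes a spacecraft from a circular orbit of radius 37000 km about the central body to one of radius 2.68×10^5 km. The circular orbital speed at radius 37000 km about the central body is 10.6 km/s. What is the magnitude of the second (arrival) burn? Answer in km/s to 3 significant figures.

From the circular-orbit relation v² = μ/r at r = 37000 km: μ = v²r = (10.6)² × 37000 = 4.15732×10^6 km³/s².
Transfer-ellipse semi-major axis a_t = (r₁ + r₂)/2 = (37000 + 2.680×10^5)/2 = 1.525×10^5 km.
Circular speed at r = 2.680×10^5 km: v_c = √(μ/r) = 3.939 km/s.
Transfer-orbit speed at the same r (vis-viva, a = a_t): v_t = √[μ(2/r − 1/a_t)] = 1.940 km/s.
Δv₂ = |v_t − v_c| = |1.940 − 3.939| = 1.999 km/s.

Δv₂ = 2.00 km/s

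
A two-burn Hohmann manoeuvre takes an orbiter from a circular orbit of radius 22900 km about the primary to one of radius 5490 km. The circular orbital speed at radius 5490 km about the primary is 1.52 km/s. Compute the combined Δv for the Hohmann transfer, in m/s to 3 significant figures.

From the circular-orbit relation v² = μ/r at r = 5490 km: μ = v²r = (1.52)² × 5490 = 12684.1 km³/s².
Semi-major axis of the transfer orbit: a_t = (22900 + 5490)/2 = 14195 km.
At r₁ the circular-orbit speed is v₁ = √(μ/r₁) = 0.7442 km/s.
Transfer-orbit speed at r₁ (vis-viva equation): v_a = √[μ(2/r₁ − 1/a_t)] = 0.4628 km/s.
First burn Δv₁ = |v_a − v₁| = 0.2814 km/s.
Circular speed at r₂: v₂ = √(μ/r₂) = 1.5200 km/s.
Transfer-orbit speed at r₂: v_p = √[μ(2/r₂ − 1/a_t)] = 1.9306 km/s.
Second burn Δv₂ = |v₂ − v_p| = 0.4106 km/s.
Δv = Δv₁ + Δv₂ = 0.2814 + 0.4106 = 0.6920 km/s.

Δv = 692 m/s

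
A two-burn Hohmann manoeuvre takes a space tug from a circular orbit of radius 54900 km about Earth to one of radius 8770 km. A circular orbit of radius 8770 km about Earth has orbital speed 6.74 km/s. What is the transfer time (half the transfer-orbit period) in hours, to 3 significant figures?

From the circular-orbit relation v² = μ/r at r = 8770 km: μ = v²r = (6.74)² × 8770 = 3.98400×10^5 km³/s².
Semi-major axis of the transfer orbit: a_t = (54900 + 8770)/2 = 31835 km.
By Kepler's third law the transfer-orbit period is T = 2π√(a_t³/μ), so t = T/2 = 28270 s.
Converting: 28270 s ÷ 3600 s/hour = 7.85 hours.

t = 7.85 hours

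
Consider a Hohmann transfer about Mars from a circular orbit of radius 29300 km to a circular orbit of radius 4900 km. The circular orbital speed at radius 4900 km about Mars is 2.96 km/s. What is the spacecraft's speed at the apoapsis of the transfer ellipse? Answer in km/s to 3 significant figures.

From the circular-orbit relation v² = μ/r at r = 4900 km: μ = v²r = (2.96)² × 4900 = 42931.8 km³/s².
The Hohmann ellipse has a_t = (r₁ + r₂)/2 = 17100 km.
At apoapsis, r = 29300 km.
Applying v² = μ(2/r − 1/a_t): v = 0.6480 km/s.

v = 0.648 km/s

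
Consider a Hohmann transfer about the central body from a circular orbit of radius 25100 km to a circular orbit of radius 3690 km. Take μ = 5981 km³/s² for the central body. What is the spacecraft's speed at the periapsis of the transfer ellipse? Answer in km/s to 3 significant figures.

v = 1.68 km/s

Transfer-ellipse semi-major axis a_t = (r₁ + r₂)/2 = (25100 + 3690)/2 = 14395 km.
At periapsis, r = 3690 km.
Applying v² = μ(2/r − 1/a_t): v = 1.681 km/s.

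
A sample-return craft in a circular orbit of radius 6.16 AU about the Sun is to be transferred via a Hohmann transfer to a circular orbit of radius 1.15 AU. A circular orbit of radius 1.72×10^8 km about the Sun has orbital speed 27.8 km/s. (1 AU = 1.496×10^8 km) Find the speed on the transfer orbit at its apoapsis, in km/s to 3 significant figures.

From the circular-orbit relation v² = μ/r at r = 1.72×10^8 km: μ = v²r = (27.8)² × 1.72×10^8 = 1.32928×10^11 km³/s².
In km: r₁ = 6.16 × 1.496×10^8 = 9.21536×10^8 km; r₂ = 1.15 × 1.496×10^8 = 1.7204×10^8 km.
Semi-major axis of the transfer orbit: a_t = (9.21536×10^8 + 1.7204×10^8)/2 = 5.46788×10^8 km.
The apoapsis of the transfer ellipse is at r = 9.21536×10^8 km.
Vis-viva: v = √[μ(2/r − 1/a_t)] = √[1.32928×10^11 × (2/9.21536×10^8 − 1/5.46788×10^8)] = 6.737 km/s.

v = 6.74 km/s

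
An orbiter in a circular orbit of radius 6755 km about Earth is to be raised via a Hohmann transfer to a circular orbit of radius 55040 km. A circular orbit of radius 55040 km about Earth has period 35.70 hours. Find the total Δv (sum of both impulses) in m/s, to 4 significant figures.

Δv = 4003 m/s

From Kepler's third law T² = 4π²r³/μ at r = 55040 km, T = 35.70 hours = 35.70 × 3600 s = 1.2852×10^5 s: μ = 4π²r³/T² = 3.98523×10^5 km³/s².
The Hohmann ellipse has a_t = (r₁ + r₂)/2 = 30897.5 km.
Circular speed at r₁: v₁ = √(μ/r₁) = √(3.98523×10^5/6755) = 7.68094 km/s.
On the transfer ellipse at r₁, v² = μ(2/r − 1/a) gives v_p = √[μ(2/r₁ − 1/a_t)] = 10.2516 km/s.
First burn Δv₁ = |v_p − v₁| = 2.5707 km/s.
Circular speed at r₂: v₂ = √(μ/r₂) = 2.69084 km/s.
Transfer-orbit speed at r₂: v_a = √[μ(2/r₂ − 1/a_t)] = 1.25817 km/s.
Second burn Δv₂ = |v₂ − v_a| = 1.4327 km/s.
Total Δv = Δv₁ + Δv₂ = 4.003 km/s.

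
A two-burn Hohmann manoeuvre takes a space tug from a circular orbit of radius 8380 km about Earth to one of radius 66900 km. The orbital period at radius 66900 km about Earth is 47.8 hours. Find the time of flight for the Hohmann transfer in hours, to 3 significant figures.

From Kepler's third law T² = 4π²r³/μ at r = 66900 km, T = 47.8 hours = 47.8 × 3600 s = 1.7208×10^5 s: μ = 4π²r³/T² = 3.99188×10^5 km³/s².
Semi-major axis of the transfer orbit: a_t = (8380 + 66900)/2 = 37640 km.
Transfer time t = π√(a_t³/μ) = π√((37640)³ / 3.99188×10^5) = 36310 s.
Converting: 36310 s ÷ 3600 s/hour = 10.1 hours.

t = 10.1 hours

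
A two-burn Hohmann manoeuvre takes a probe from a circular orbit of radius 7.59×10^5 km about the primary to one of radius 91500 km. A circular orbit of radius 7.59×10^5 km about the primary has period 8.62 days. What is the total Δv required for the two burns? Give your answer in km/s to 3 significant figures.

Δv = 9.63 km/s

From Kepler's third law T² = 4π²r³/μ at r = 7.59×10^5 km, T = 8.62 days = 8.62 × 86400 s = 7.44768×10^5 s: μ = 4π²r³/T² = 3.11202×10^7 km³/s².
Semi-major axis of the transfer orbit: a_t = (7.590×10^5 + 91500)/2 = 4.2525×10^5 km.
At r₁ the circular-orbit speed is v₁ = √(μ/r₁) = 6.403 km/s.
On the transfer ellipse at r₁, v² = μ(2/r − 1/a) gives v_a = √[μ(2/r₁ − 1/a_t)] = 2.970 km/s.
First burn Δv₁ = |v_a − v₁| = 3.433 km/s.
Circular speed at r₂: v₂ = √(μ/r₂) = 18.442 km/s.
Transfer-orbit speed at r₂: v_p = √[μ(2/r₂ − 1/a_t)] = 24.638 km/s.
Second burn Δv₂ = |v₂ − v_p| = 6.196 km/s.
Δv = Δv₁ + Δv₂ = 3.433 + 6.196 = 9.629 km/s.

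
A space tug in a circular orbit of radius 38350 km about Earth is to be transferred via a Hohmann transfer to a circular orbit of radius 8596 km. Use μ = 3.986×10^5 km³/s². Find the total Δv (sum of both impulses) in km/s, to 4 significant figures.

The Hohmann ellipse has a_t = (r₁ + r₂)/2 = 23473 km.
At r₁ the circular-orbit speed is v₁ = √(μ/r₁) = 3.224 km/s.
On the transfer ellipse at r₁, vis-viva equation gives v_a = √[μ(2/r₁ − 1/a_t)] = 1.951 km/s.
First burn Δv₁ = |v_a − v₁| = 1.273 km/s.
Circular speed at r₂: v₂ = √(μ/r₂) = 6.810 km/s.
Transfer-orbit speed at r₂: v_p = √[μ(2/r₂ − 1/a_t)] = 8.704 km/s.
Second burn Δv₂ = |v₂ − v_p| = 1.894 km/s.
Δv = Δv₁ + Δv₂ = 1.273 + 1.894 = 3.167 km/s.

Δv = 3.167 km/s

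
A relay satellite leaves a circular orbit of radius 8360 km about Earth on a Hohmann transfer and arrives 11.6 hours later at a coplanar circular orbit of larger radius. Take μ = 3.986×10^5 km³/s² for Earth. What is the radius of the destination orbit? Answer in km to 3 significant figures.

Transfer time t = 11.6 hours = 41760 s, and t = π√(a_t³/μ).
So a_t = (μ t²/π²)^(1/3) = (3.986×10^5 × (41760)² / π²)^(1/3) = 41297 km.
Since a_t = (r₁ + r₂)/2, r₂ = 2a_t − r₁ = 2×41297 − 8360 = 74234 km.

r₂ = 74200 km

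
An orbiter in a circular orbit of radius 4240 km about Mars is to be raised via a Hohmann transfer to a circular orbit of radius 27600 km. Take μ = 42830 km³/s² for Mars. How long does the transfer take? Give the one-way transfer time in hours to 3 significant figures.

Transfer-ellipse semi-major axis a_t = (r₁ + r₂)/2 = (4240 + 27600)/2 = 15920 km.
By Kepler's third law the transfer-orbit period is T = 2π√(a_t³/μ), so t = T/2 = 30490 s.
Converting: 30490 s ÷ 3600 s/hour = 8.47 hours.

t = 8.47 hours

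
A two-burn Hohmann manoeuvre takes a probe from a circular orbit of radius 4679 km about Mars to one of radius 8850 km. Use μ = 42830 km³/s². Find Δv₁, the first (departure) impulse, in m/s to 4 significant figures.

Δv₁ = 435.1 m/s

Transfer-ellipse semi-major axis a_t = (r₁ + r₂)/2 = (4679 + 8850)/2 = 6764.5 km.
Circular speed at r = 4679 km: v_c = √(μ/r) = 3.0255 km/s.
Vis-viva on the transfer ellipse at r = 4679 km gives v_t = √[μ(2/r − 1/a_t)] = 3.4606 km/s.
Δv₁ = |v_t − v_c| = |3.4606 − 3.0255| = 0.4351 km/s.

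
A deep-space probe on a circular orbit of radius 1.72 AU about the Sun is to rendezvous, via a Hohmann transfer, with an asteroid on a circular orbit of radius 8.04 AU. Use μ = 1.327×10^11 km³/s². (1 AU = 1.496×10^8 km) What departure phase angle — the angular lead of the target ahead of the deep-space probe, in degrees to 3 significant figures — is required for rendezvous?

φ = 94.9°

In km: r₁ = 1.72 × 1.496×10^8 = 2.57312×10^8 km; r₂ = 8.04 × 1.496×10^8 = 1.202784×10^9 km.
The Hohmann ellipse has a_t = (r₁ + r₂)/2 = 7.30048×10^8 km.
The half-period of the transfer ellipse is t = π√(a_t³/μ) = 1.70115×10^8 s.
The target's mean motion on its circular orbit is ω₂ = √(μ/r₂³) = 8.73281×10^-9 rad/s.
Angle swept by the target during transfer: ω₂·t = 1.4856 rad = 85.12°.
The deep-space probe traverses 180° on the transfer ellipse, so the target must lead by 180° − 85.12° = 94.9°.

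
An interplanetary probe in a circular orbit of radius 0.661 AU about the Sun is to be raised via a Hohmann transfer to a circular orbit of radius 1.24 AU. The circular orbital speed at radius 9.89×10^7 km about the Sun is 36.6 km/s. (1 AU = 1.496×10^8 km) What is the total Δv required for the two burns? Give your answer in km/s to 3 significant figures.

Δv = 9.64 km/s

From the circular-orbit relation v² = μ/r at r = 9.89×10^7 km: μ = v²r = (36.6)² × 9.89×10^7 = 1.32482×10^11 km³/s².
In km: r₁ = 0.661 × 1.496×10^8 = 9.88856×10^7 km; r₂ = 1.24 × 1.496×10^8 = 1.85504×10^8 km.
The Hohmann ellipse has a_t = (r₁ + r₂)/2 = 1.421948×10^8 km.
At r₁ the circular-orbit speed is v₁ = √(μ/r₁) = 36.60266 km/s.
On the transfer ellipse at r₁, v² = μ(2/r − 1/a) gives v_p = √[μ(2/r₁ − 1/a_t)] = 41.80685 km/s.
First burn Δv₁ = |v_p − v₁| = 5.20419 km/s.
At r₂, v₂ = √(μ/r₂) = 26.72407 km/s.
Transfer-orbit speed at r₂: v_a = √[μ(2/r₂ − 1/a_t)] = 22.28575 km/s.
Second burn Δv₂ = |v₂ − v_a| = 4.43832 km/s.
Δv = Δv₁ + Δv₂ = 5.20419 + 4.43832 = 9.643 km/s.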